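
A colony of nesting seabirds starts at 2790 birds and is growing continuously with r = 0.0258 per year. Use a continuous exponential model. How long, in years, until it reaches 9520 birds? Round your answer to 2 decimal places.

9520 = 2790 · e^(0.0258·t)
t = ln(9520/2790) / 0.0258 = ln(3.41219) / 0.0258 = 1.22735 / 0.0258

t ≈ 47.57 years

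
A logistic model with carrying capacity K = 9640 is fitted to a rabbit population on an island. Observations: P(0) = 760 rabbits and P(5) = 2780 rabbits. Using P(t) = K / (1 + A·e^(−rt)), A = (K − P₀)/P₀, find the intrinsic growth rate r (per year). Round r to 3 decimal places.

r ≈ 0.311 per year

A = (9640 − 760)/760 = 11.68421
2780 = 9640/(1 + 11.68421·e^(−r·5)) → e^(−5r) = (3.46763 − 1)/11.68421 = 0.211193
r = −ln(0.211193)/5 = 1.55498/5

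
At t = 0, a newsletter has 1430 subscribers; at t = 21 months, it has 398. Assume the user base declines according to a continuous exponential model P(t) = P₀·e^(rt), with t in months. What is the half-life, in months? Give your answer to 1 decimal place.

r = ln(398/1430) / 21 = ln(0.27832) / 21 ≈ -0.060904 per month
half-life = ln 2 / |r| = 0.69315 / 0.060904

half-life ≈ 11.4 months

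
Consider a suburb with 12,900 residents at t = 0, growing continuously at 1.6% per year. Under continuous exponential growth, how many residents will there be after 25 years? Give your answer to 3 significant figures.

P(25) = 12900 · e^(0.016·25) = 12900 · e^(0.4)
= 12900 · 1.49182 ≈ 19244.54

≈ 19,200 residents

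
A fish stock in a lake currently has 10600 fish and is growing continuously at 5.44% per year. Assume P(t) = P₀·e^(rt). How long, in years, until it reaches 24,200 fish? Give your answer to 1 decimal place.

24200 = 10600 · e^(0.0544·t)
t = ln(24200/10600) / 0.0544 = ln(2.28302) / 0.0544 = 0.8255 / 0.0544

t ≈ 15.2 years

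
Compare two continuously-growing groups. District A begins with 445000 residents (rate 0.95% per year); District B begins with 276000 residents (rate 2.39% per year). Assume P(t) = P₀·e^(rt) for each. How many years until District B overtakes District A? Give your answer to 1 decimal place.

445000·e^(0.0095t) = 276000·e^(0.0239t)
445000/276000 = e^((0.0239 − 0.0095)t) → ln(1.61232) = 0.0144·t
t = 0.47767 / 0.0144

t ≈ 33.2 years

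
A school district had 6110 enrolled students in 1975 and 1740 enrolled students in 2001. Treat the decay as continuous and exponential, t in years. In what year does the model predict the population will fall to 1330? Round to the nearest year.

r = ln(1740/6110) / 26 = -1.25604/26 ≈ -0.048309 per year
t = ln(1330/6110) / r = -1.52475/-0.048309 ≈ 31.56 years after 1975

year 2007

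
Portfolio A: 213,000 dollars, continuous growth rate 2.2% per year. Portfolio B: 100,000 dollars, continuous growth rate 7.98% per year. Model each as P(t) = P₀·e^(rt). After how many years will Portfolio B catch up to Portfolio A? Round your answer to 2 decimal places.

t ≈ 13.08 years

213000·e^(0.022t) = 100000·e^(0.0798t)
213000/100000 = e^((0.0798 − 0.022)t) → ln(2.13) = 0.0578·t
t = 0.75612 / 0.0578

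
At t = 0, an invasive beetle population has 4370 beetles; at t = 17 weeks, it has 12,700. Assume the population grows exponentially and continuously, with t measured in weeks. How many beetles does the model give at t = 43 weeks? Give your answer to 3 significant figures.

≈ 64,900 beetles

r = ln(12700/4370) / 17 ≈ 0.062755 per week
P(43) = 4370 · e^(0.062755·43) = 4370 · 14.85706 ≈ 64925.35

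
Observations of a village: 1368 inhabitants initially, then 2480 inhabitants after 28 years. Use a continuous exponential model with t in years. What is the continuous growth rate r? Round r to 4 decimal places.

2480 = 1368 · e^(r·28)
e^(28r) = 2480/1368 = 1.81287
r = ln(1.81287) / 28 = 0.59491 / 28

r ≈ 0.0212 per year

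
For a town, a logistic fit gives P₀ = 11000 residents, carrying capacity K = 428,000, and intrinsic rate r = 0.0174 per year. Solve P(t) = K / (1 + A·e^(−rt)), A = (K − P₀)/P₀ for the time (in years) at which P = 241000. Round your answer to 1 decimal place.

A = (428000 − 11000)/11000 = 37.90909
241000 = 428000/(1 + 37.90909·e^(−0.0174t)) → 1 + 37.90909·e^(−0.0174t) = 1.77593
e^(−0.0174t) = 0.020468 → t = ln(48.8561)/0.0174 = 3.88888/0.0174

t ≈ 223.5 years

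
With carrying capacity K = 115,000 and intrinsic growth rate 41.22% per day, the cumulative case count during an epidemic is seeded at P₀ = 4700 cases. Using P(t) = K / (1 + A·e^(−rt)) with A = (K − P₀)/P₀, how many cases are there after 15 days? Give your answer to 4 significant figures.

A = (115000 − 4700)/4700 = 23.46809
P(15) = 115000 / (1 + 23.46809·e^(−0.4122·15)) = 115000 / (1 + 23.46809·0.002064)
= 115000 / 1.04844 ≈ 109686.41

≈ 109,700 cases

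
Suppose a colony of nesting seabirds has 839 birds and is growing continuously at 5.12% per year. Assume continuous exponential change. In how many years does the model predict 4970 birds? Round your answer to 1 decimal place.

4970 = 839 · e^(0.0512·t)
t = ln(4970/839) / 0.0512 = ln(5.92372) / 0.0512 = 1.77896 / 0.0512

t ≈ 34.7 years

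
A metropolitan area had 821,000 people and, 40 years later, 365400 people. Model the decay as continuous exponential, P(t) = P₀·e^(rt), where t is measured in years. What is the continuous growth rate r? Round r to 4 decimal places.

r ≈ -0.0202 per year

365400 = 821000 · e^(r·40)
e^(40r) = 365400/821000 = 0.44507
r = ln(0.44507) / 40 = -0.80953 / 40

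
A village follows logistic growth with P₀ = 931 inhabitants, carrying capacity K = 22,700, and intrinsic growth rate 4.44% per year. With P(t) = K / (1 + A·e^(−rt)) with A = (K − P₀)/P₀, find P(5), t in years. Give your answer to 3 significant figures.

A = (22700 − 931)/931 = 23.38238
P(5) = 22700 / (1 + 23.38238·e^(−0.0444·5)) = 22700 / (1 + 23.38238·0.800915)
= 22700 / 19.72731 ≈ 1150.69

≈ 1,150 inhabitants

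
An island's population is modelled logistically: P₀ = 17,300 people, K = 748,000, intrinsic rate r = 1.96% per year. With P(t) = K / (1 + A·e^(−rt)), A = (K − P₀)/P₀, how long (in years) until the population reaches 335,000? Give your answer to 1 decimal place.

t ≈ 180.3 years

A = (748000 − 17300)/17300 = 42.23699
335000 = 748000/(1 + 42.23699·e^(−0.0196t)) → 1 + 42.23699·e^(−0.0196t) = 2.23284
e^(−0.0196t) = 0.029189 → t = ln(34.26003)/0.0196 = 3.53398/0.0196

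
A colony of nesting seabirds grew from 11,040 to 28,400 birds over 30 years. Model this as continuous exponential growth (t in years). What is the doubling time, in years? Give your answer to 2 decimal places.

r = ln(28400/11040) / 30 = ln(2.57246) / 30 ≈ 0.031495 per year
doubling time = ln 2 / |r| = 0.69315 / 0.031495

doubling time ≈ 22.01 years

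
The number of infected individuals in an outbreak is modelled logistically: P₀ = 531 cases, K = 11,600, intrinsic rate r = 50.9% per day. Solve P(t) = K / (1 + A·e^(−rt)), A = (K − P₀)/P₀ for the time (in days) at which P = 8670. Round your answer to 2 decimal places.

A = (11600 − 531)/531 = 20.84557
8670 = 11600/(1 + 20.84557·e^(−0.509t)) → 1 + 20.84557·e^(−0.509t) = 1.33795
e^(−0.509t) = 0.016212 → t = ln(61.68298)/0.509 = 4.12201/0.509

t ≈ 8.10 days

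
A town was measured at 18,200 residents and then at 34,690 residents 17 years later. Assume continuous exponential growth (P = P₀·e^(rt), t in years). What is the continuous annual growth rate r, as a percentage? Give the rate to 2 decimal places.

r ≈ 3.79% per year

34690 = 18200 · e^(r·17)
e^(17r) = 34690/18200 = 1.90604
r = ln(1.90604) / 17 = 0.64503 / 17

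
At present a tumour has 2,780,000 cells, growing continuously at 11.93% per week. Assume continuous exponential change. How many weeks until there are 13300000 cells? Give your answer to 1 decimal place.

13300000 = 2780000 · e^(0.1193·t)
t = ln(13300000/2780000) / 0.1193 = ln(4.78417) / 0.1193 = 1.56531 / 0.1193

t ≈ 13.1 weeks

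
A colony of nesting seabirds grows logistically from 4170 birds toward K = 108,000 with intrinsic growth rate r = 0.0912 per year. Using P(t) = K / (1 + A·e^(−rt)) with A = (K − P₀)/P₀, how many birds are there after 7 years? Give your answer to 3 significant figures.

A = (108000 − 4170)/4170 = 24.89928
P(7) = 108000 / (1 + 24.89928·e^(−0.0912·7)) = 108000 / (1 + 24.89928·0.528137)
= 108000 / 14.15023 ≈ 7632.39

≈ 7,630 birds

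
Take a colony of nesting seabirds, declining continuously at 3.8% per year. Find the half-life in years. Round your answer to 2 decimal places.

half-life ≈ 18.24 years

half-life = ln(2) / |r| = 0.69315 / 0.038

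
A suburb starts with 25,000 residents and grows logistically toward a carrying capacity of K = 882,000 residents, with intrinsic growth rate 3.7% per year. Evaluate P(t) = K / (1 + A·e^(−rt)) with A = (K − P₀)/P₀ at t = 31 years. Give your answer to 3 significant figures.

≈ 74,200 residents

A = (882000 − 25000)/25000 = 34.28
P(31) = 882000 / (1 + 34.28·e^(−0.037·31)) = 882000 / (1 + 34.28·0.317588)
= 882000 / 11.88692 ≈ 74199.2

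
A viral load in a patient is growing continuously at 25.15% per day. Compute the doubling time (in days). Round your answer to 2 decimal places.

doubling time ≈ 2.76 days

doubling time = ln(2) / |r| = 0.69315 / 0.2515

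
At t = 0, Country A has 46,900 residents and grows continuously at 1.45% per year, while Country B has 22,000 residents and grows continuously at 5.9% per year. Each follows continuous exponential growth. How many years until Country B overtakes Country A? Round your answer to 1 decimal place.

46900·e^(0.0145t) = 22000·e^(0.059t)
46900/22000 = e^((0.059 − 0.0145)t) → ln(2.13182) = 0.0445·t
t = 0.75698 / 0.0445

t ≈ 17.0 years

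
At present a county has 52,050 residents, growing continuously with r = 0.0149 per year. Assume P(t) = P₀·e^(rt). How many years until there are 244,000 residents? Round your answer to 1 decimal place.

t ≈ 103.7 years

244000 = 52050 · e^(0.0149·t)
t = ln(244000/52050) / 0.0149 = ln(4.6878) / 0.0149 = 1.54496 / 0.0149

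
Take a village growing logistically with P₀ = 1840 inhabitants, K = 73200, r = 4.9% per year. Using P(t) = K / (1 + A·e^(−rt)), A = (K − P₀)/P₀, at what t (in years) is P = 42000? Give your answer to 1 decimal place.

t ≈ 80.7 years

A = (73200 − 1840)/1840 = 38.78261
42000 = 73200/(1 + 38.78261·e^(−0.049t)) → 1 + 38.78261·e^(−0.049t) = 1.74286
e^(−0.049t) = 0.019154 → t = ln(52.20736)/0.049 = 3.95522/0.049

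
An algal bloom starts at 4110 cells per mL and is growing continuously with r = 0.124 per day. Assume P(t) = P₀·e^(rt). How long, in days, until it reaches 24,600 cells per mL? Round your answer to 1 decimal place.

t ≈ 14.4 days

24600 = 4110 · e^(0.124·t)
t = ln(24600/4110) / 0.124 = ln(5.9854) / 0.124 = 1.78932 / 0.124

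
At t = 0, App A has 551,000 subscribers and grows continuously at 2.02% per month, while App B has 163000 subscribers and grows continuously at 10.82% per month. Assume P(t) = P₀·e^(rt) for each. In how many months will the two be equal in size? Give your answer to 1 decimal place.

t ≈ 13.8 months

551000·e^(0.0202t) = 163000·e^(0.1082t)
551000/163000 = e^((0.1082 − 0.0202)t) → ln(3.38037) = 0.088·t
t = 1.21798 / 0.088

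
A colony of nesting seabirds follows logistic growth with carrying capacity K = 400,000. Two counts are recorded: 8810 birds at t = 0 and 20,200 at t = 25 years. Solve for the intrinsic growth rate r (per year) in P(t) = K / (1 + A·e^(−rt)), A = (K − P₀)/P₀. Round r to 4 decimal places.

r ≈ 0.0344 per year

A = (400000 − 8810)/8810 = 44.40295
20200 = 400000/(1 + 44.40295·e^(−r·25)) → e^(−25r) = (19.80198 − 1)/44.40295 = 0.42344
r = −ln(0.42344)/25 = 0.85934/25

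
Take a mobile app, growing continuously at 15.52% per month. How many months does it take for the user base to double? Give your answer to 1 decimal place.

doubling time = ln(2) / |r| = 0.69315 / 0.1552

doubling time ≈ 4.5 months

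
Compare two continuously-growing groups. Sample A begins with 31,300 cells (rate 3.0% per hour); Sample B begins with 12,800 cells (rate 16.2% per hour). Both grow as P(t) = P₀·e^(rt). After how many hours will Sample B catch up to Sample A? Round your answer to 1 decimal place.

31300·e^(0.03t) = 12800·e^(0.162t)
31300/12800 = e^((0.162 − 0.03)t) → ln(2.44531) = 0.132·t
t = 0.89417 / 0.132

t ≈ 6.8 hours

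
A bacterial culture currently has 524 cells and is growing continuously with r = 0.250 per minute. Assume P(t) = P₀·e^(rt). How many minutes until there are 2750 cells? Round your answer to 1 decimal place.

2750 = 524 · e^(0.25·t)
t = ln(2750/524) / 0.25 = ln(5.24809) / 0.25 = 1.65786 / 0.25

t ≈ 6.6 minutes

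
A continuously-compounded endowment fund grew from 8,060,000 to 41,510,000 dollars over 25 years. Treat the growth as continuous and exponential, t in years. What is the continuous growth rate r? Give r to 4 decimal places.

41510000 = 8060000 · e^(r·25)
e^(25r) = 41510000/8060000 = 5.15012
r = ln(5.15012) / 25 = 1.63902 / 25

r ≈ 0.0656 per year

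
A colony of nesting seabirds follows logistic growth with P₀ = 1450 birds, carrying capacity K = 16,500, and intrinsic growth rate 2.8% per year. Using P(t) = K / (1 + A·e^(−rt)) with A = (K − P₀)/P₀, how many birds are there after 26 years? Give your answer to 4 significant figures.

A = (16500 − 1450)/1450 = 10.37931
P(26) = 16500 / (1 + 10.37931·e^(−0.028·26)) = 16500 / (1 + 10.37931·0.482874)
= 16500 / 6.0119 ≈ 2744.56

≈ 2,745 birds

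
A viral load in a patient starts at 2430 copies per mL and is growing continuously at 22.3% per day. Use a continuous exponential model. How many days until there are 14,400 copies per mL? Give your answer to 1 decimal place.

14400 = 2430 · e^(0.223·t)
t = ln(14400/2430) / 0.223 = ln(5.92593) / 0.223 = 1.77934 / 0.223

t ≈ 8.0 days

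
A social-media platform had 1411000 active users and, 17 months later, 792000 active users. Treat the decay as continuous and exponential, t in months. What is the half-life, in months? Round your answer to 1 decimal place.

r = ln(792000/1411000) / 17 = ln(0.5613) / 17 ≈ -0.03397 per month
half-life = ln 2 / |r| = 0.69315 / 0.03397

half-life ≈ 20.4 months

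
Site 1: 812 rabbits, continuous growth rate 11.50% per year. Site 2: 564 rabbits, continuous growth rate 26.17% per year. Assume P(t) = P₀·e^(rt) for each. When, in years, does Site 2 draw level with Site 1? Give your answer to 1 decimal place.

812·e^(0.115t) = 564·e^(0.2617t)
812/564 = e^((0.2617 − 0.115)t) → ln(1.43972) = 0.1467·t
t = 0.36445 / 0.1467

t ≈ 2.5 years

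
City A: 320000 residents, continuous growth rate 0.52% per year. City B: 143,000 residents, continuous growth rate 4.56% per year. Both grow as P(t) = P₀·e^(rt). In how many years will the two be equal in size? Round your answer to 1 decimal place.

320000·e^(0.0052t) = 143000·e^(0.0456t)
320000/143000 = e^((0.0456 − 0.0052)t) → ln(2.23776) = 0.0404·t
t = 0.80548 / 0.0404

t ≈ 19.9 years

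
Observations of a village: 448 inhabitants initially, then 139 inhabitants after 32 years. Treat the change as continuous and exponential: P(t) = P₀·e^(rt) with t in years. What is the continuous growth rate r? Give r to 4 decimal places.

139 = 448 · e^(r·32)
e^(32r) = 139/448 = 0.31027
r = ln(0.31027) / 32 = -1.17032 / 32

r ≈ -0.0366 per year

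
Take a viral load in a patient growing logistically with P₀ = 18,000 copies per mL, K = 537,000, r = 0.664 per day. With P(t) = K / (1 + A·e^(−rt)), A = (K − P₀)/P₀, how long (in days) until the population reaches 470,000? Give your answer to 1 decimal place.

A = (537000 − 18000)/18000 = 28.83333
470000 = 537000/(1 + 28.83333·e^(−0.664t)) → 1 + 28.83333·e^(−0.664t) = 1.14255
e^(−0.664t) = 0.004944 → t = ln(202.26368)/0.664 = 5.30957/0.664

t ≈ 8.0 days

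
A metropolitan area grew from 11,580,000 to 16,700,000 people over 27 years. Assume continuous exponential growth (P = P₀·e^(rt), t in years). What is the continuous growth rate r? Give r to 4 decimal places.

16700000 = 11580000 · e^(r·27)
e^(27r) = 16700000/11580000 = 1.44214
r = ln(1.44214) / 27 = 0.36613 / 27

r ≈ 0.0136 per year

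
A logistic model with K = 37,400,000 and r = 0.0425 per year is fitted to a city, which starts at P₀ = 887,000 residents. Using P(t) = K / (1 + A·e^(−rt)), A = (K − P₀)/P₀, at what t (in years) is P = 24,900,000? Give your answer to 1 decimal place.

t ≈ 103.7 years

A = (37400000 − 887000)/887000 = 41.1646
24900000 = 37400000/(1 + 41.1646·e^(−0.0425t)) → 1 + 41.1646·e^(−0.0425t) = 1.50201
e^(−0.0425t) = 0.012195 → t = ln(81.99988)/0.0425 = 4.40672/0.0425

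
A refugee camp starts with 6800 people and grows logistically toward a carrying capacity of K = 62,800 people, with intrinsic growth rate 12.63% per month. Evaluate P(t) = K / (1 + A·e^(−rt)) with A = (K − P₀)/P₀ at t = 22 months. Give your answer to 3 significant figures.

≈ 41,500 people

A = (62800 − 6800)/6800 = 8.23529
P(22) = 62800 / (1 + 8.23529·e^(−0.1263·22)) = 62800 / (1 + 8.23529·0.062125)
= 62800 / 1.51162 ≈ 41544.8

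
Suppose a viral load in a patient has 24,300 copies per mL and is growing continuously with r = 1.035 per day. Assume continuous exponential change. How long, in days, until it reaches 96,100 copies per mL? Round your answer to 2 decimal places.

t ≈ 1.33 days

96100 = 24300 · e^(1.035·t)
t = ln(96100/24300) / 1.035 = ln(3.95473) / 1.035 = 1.37491 / 1.035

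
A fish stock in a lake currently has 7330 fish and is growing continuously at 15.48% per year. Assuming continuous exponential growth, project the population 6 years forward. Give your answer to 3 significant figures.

≈ 18,600 fish

P(6) = 7330 · e^(0.1548·6) = 7330 · e^(0.9288)
= 7330 · 2.53147 ≈ 18555.67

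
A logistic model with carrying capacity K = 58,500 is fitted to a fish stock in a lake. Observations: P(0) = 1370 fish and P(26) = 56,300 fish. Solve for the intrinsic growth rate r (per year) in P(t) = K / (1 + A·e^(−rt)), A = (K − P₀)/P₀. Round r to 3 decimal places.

A = (58500 − 1370)/1370 = 41.70073
56300 = 58500/(1 + 41.70073·e^(−r·26)) → e^(−26r) = (1.03908 − 1)/41.70073 = 0.000937
r = −ln(0.000937)/26 = 6.97276/26

r ≈ 0.268 per year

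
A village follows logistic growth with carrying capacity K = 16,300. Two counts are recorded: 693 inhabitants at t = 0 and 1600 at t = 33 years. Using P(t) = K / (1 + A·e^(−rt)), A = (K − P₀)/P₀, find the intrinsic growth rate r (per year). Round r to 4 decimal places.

A = (16300 − 693)/693 = 22.52092
1600 = 16300/(1 + 22.52092·e^(−r·33)) → e^(−33r) = (10.1875 − 1)/22.52092 = 0.407954
r = −ln(0.407954)/33 = 0.8966/33

r ≈ 0.0272 per year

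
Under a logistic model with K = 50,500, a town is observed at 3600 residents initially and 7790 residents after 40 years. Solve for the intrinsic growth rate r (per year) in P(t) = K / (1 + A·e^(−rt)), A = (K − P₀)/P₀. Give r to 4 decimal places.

r ≈ 0.0216 per year

A = (50500 − 3600)/3600 = 13.02778
7790 = 50500/(1 + 13.02778·e^(−r·40)) → e^(−40r) = (6.48267 − 1)/13.02778 = 0.420845
r = −ln(0.420845)/40 = 0.86549/40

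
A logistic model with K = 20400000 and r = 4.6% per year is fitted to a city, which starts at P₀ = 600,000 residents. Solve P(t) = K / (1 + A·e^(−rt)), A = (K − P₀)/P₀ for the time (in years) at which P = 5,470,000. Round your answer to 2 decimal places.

t ≈ 54.18 years

A = (20400000 − 600000)/600000 = 33
5470000 = 20400000/(1 + 33·e^(−0.046t)) → 1 + 33·e^(−0.046t) = 3.72943
e^(−0.046t) = 0.08271 → t = ln(12.09042)/0.046 = 2.49241/0.046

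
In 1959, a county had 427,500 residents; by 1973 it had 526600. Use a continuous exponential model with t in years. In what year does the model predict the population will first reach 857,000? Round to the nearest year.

year 2006

r = ln(526600/427500) / 14 = 0.20849/14 ≈ 0.014892 per year
t = ln(857000/427500) / r = 0.69548/0.014892 ≈ 46.7 years after 1959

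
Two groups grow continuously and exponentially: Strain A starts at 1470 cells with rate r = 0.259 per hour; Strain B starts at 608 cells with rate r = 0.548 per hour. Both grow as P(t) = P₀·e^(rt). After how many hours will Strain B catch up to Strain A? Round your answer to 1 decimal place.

t ≈ 3.1 hours

1470·e^(0.259t) = 608·e^(0.548t)
1470/608 = e^((0.548 − 0.259)t) → ln(2.41776) = 0.289·t
t = 0.88284 / 0.289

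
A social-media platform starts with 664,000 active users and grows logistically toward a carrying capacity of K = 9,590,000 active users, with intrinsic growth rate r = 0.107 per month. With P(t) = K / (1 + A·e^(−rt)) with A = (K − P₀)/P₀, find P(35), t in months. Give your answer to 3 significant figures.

≈ 7,280,000 active users

A = (9590000 − 664000)/664000 = 13.44277
P(35) = 9590000 / (1 + 13.44277·e^(−0.107·35)) = 9590000 / (1 + 13.44277·0.023636)
= 9590000 / 1.31773 ≈ 7277676.01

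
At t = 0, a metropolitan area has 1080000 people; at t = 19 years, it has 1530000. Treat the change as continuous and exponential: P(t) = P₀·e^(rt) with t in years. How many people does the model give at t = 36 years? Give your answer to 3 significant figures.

≈ 2,090,000 people

r = ln(1530000/1080000) / 19 ≈ 0.018332 per year
P(36) = 1080000 · e^(0.018332·36) = 1080000 · 1.93469 ≈ 2089470.25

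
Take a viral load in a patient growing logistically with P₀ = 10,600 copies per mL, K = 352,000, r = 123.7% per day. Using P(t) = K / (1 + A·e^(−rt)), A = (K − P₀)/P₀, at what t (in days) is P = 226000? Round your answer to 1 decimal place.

A = (352000 − 10600)/10600 = 32.20755
226000 = 352000/(1 + 32.20755·e^(−1.237t)) → 1 + 32.20755·e^(−1.237t) = 1.55752
e^(−1.237t) = 0.01731 → t = ln(57.76909)/1.237 = 4.05645/1.237

t ≈ 3.3 days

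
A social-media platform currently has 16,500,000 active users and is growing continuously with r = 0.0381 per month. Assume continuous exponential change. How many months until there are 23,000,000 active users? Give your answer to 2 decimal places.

t ≈ 8.72 months

23000000 = 16500000 · e^(0.0381·t)
t = ln(23000000/16500000) / 0.0381 = ln(1.39394) / 0.0381 = 0.33213 / 0.0381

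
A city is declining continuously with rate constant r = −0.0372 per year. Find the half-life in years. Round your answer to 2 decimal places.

half-life = ln(2) / |r| = 0.69315 / 0.0372

half-life ≈ 18.63 years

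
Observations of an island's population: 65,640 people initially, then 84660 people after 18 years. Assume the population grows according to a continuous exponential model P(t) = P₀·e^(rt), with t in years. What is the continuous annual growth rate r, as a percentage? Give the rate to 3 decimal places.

84660 = 65640 · e^(r·18)
e^(18r) = 84660/65640 = 1.28976
r = ln(1.28976) / 18 = 0.25446 / 18

r ≈ 1.414% per year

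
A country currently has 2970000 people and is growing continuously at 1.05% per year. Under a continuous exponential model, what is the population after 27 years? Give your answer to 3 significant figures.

≈ 3,940,000 people

P(27) = 2970000 · e^(0.0105·27) = 2970000 · e^(0.2835)
= 2970000 · 1.32777 ≈ 3943473.57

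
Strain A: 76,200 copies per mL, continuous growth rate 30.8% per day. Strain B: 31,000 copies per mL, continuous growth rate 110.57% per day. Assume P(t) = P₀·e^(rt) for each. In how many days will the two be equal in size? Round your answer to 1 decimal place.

76200·e^(0.308t) = 31000·e^(1.1057t)
76200/31000 = e^((1.1057 − 0.308)t) → ln(2.45806) = 0.7977·t
t = 0.89937 / 0.7977

t ≈ 1.1 days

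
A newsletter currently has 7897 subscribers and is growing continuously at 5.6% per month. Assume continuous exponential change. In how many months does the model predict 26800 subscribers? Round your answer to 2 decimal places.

26800 = 7897 · e^(0.056·t)
t = ln(26800/7897) / 0.056 = ln(3.39369) / 0.056 = 1.22192 / 0.056

t ≈ 21.82 months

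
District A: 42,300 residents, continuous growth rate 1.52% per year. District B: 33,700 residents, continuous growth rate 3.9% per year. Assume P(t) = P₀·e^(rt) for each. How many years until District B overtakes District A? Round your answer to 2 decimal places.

t ≈ 9.55 years

42300·e^(0.0152t) = 33700·e^(0.039t)
42300/33700 = e^((0.039 − 0.0152)t) → ln(1.25519) = 0.0238·t
t = 0.22729 / 0.0238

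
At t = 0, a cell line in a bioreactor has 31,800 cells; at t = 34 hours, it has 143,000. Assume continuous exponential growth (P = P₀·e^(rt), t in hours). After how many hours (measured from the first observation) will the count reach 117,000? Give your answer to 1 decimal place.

r = ln(143000/31800) / 34 ≈ 0.044217 per hour
t = ln(117000/31800) / r = 1.30271 / 0.044217 ≈ 29.462

t ≈ 29.5 hours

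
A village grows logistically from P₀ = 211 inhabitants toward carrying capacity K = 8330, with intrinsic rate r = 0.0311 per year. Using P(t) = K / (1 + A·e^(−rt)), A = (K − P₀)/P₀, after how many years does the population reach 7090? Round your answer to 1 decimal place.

t ≈ 173.4 years

A = (8330 − 211)/211 = 38.47867
7090 = 8330/(1 + 38.47867·e^(−0.0311t)) → 1 + 38.47867·e^(−0.0311t) = 1.17489
e^(−0.0311t) = 0.004545 → t = ln(220.01112)/0.0311 = 5.39368/0.0311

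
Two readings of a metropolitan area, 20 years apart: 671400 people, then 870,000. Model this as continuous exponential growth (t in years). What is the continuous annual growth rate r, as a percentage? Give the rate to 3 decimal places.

r ≈ 1.296% per year

870000 = 671400 · e^(r·20)
e^(20r) = 870000/671400 = 1.2958
r = ln(1.2958) / 20 = 0.25913 / 20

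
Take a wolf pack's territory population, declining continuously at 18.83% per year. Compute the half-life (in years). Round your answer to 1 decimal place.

half-life = ln(2) / |r| = 0.69315 / 0.1883

half-life ≈ 3.7 years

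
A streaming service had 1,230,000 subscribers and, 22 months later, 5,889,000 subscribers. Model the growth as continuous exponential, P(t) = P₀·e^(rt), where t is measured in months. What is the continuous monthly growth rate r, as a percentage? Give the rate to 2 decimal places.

5889000 = 1230000 · e^(r·22)
e^(22r) = 5889000/1230000 = 4.7878
r = ln(4.7878) / 22 = 1.56607 / 22

r ≈ 7.12% per month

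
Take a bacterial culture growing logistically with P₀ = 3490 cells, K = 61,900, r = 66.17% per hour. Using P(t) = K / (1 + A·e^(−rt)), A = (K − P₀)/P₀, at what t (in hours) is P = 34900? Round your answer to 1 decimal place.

t ≈ 4.6 hours

A = (61900 − 3490)/3490 = 16.73639
34900 = 61900/(1 + 16.73639·e^(−0.6617t)) → 1 + 16.73639·e^(−0.6617t) = 1.77364
e^(−0.6617t) = 0.046225 → t = ln(21.63333)/0.6617 = 3.07424/0.6617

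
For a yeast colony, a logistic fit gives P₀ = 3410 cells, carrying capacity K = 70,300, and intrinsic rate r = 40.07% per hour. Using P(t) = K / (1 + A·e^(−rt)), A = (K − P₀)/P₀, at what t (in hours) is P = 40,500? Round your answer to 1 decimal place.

A = (70300 − 3410)/3410 = 19.61584
40500 = 70300/(1 + 19.61584·e^(−0.4007t)) → 1 + 19.61584·e^(−0.4007t) = 1.7358
e^(−0.4007t) = 0.037511 → t = ln(26.65911)/0.4007 = 3.28313/0.4007

t ≈ 8.2 hours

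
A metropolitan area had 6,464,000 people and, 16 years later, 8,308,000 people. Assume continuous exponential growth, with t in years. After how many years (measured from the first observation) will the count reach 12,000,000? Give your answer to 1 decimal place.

r = ln(8308000/6464000) / 16 ≈ 0.015686 per year
t = ln(12000000/6464000) / r = 0.61866 / 0.015686 ≈ 39.441

t ≈ 39.4 years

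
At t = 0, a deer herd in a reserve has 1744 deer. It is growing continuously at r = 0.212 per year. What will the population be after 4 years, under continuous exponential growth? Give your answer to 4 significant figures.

≈ 4,072 deer

P(4) = 1744 · e^(0.212·4) = 1744 · e^(0.848)
= 1744 · 2.33497 ≈ 4072.19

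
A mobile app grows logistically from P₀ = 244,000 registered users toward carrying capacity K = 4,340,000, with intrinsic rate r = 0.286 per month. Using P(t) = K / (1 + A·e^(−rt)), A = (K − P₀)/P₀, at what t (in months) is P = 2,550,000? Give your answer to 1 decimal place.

A = (4340000 − 244000)/244000 = 16.78689
2550000 = 4340000/(1 + 16.78689·e^(−0.286t)) → 1 + 16.78689·e^(−0.286t) = 1.70196
e^(−0.286t) = 0.041816 → t = ln(23.91428)/0.286 = 3.17448/0.286

t ≈ 11.1 months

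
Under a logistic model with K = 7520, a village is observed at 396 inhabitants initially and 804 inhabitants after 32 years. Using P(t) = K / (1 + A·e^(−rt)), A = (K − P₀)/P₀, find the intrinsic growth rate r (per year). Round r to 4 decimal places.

r ≈ 0.0240 per year

A = (7520 − 396)/396 = 17.9899
804 = 7520/(1 + 17.9899·e^(−r·32)) → e^(−32r) = (9.35323 − 1)/17.9899 = 0.464329
r = −ln(0.464329)/32 = 0.76716/32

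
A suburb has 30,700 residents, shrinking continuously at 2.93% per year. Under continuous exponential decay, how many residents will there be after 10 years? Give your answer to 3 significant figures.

≈ 22,900 residents

P(10) = 30700 · e^(-0.0293·10) = 30700 · e^(-0.293)
= 30700 · 0.74602 ≈ 22902.88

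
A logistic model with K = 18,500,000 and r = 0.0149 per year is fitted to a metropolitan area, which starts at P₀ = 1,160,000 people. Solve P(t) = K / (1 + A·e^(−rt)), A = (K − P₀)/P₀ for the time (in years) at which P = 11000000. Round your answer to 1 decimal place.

A = (18500000 − 1160000)/1160000 = 14.94828
11000000 = 18500000/(1 + 14.94828·e^(−0.0149t)) → 1 + 14.94828·e^(−0.0149t) = 1.68182
e^(−0.0149t) = 0.045612 → t = ln(21.92414)/0.0149 = 3.08759/0.0149

t ≈ 207.2 years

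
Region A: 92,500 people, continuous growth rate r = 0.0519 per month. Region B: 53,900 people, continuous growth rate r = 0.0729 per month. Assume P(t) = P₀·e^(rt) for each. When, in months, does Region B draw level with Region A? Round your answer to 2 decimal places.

92500·e^(0.0519t) = 53900·e^(0.0729t)
92500/53900 = e^((0.0729 − 0.0519)t) → ln(1.71614) = 0.021·t
t = 0.54008 / 0.021

t ≈ 25.72 months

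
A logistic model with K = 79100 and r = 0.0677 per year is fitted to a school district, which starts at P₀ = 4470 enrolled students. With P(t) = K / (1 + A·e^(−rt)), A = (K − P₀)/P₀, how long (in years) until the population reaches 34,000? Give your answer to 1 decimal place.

A = (79100 − 4470)/4470 = 16.69575
34000 = 79100/(1 + 16.69575·e^(−0.0677t)) → 1 + 16.69575·e^(−0.0677t) = 2.32647
e^(−0.0677t) = 0.07945 → t = ln(12.5866)/0.0677 = 2.53263/0.0677

t ≈ 37.4 years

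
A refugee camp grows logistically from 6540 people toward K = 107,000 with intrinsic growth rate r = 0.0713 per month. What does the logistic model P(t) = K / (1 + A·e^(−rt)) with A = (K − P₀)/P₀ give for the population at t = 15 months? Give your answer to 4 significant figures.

≈ 17,060 people

A = (107000 − 6540)/6540 = 15.36086
P(15) = 107000 / (1 + 15.36086·e^(−0.0713·15)) = 107000 / (1 + 15.36086·0.34318)
= 107000 / 6.27154 ≈ 17061.2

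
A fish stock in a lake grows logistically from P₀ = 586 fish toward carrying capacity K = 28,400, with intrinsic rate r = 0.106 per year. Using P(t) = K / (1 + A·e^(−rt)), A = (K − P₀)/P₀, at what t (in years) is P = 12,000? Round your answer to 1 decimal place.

A = (28400 − 586)/586 = 47.46416
12000 = 28400/(1 + 47.46416·e^(−0.106t)) → 1 + 47.46416·e^(−0.106t) = 2.36667
e^(−0.106t) = 0.028794 → t = ln(34.72988)/0.106 = 3.5476/0.106

t ≈ 33.5 years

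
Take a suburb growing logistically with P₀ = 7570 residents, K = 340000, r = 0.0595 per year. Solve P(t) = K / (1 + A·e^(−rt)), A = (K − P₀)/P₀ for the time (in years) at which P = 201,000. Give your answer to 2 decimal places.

t ≈ 69.77 years

A = (340000 − 7570)/7570 = 43.91413
201000 = 340000/(1 + 43.91413·e^(−0.0595t)) → 1 + 43.91413·e^(−0.0595t) = 1.69154
e^(−0.0595t) = 0.015748 → t = ln(63.50173)/0.0595 = 4.15107/0.0595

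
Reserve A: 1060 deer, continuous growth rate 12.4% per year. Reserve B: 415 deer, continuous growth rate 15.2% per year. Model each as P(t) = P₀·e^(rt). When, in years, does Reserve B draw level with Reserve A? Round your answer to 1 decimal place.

t ≈ 33.5 years

1060·e^(0.124t) = 415·e^(0.152t)
1060/415 = e^((0.152 − 0.124)t) → ln(2.55422) = 0.028·t
t = 0.93775 / 0.028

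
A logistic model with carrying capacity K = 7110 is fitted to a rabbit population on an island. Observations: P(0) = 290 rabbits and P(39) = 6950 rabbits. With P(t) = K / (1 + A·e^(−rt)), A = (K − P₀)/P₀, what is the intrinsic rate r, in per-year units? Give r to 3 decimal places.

r ≈ 0.178 per year

A = (7110 − 290)/290 = 23.51724
6950 = 7110/(1 + 23.51724·e^(−r·39)) → e^(−39r) = (1.02302 − 1)/23.51724 = 0.000979
r = −ln(0.000979)/39 = 6.92906/39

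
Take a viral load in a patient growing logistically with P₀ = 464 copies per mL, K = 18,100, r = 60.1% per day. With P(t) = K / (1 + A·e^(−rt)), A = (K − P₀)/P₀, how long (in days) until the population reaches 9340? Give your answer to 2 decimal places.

t ≈ 6.16 days

A = (18100 − 464)/464 = 38.00862
9340 = 18100/(1 + 38.00862·e^(−0.601t)) → 1 + 38.00862·e^(−0.601t) = 1.9379
e^(−0.601t) = 0.024676 → t = ln(40.52517)/0.601 = 3.70192/0.601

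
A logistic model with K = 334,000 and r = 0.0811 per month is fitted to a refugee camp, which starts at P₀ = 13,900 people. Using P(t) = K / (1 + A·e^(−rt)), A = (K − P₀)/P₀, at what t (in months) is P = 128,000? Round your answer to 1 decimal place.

t ≈ 32.8 months

A = (334000 − 13900)/13900 = 23.02878
128000 = 334000/(1 + 23.02878·e^(−0.0811t)) → 1 + 23.02878·e^(−0.0811t) = 2.60938
e^(−0.0811t) = 0.069885 → t = ln(14.30914)/0.0811 = 2.6609/0.0811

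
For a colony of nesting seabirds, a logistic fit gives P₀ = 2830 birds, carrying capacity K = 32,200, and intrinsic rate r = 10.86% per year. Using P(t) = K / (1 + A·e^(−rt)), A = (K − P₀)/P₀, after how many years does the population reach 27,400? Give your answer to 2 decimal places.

t ≈ 37.58 years

A = (32200 − 2830)/2830 = 10.37809
27400 = 32200/(1 + 10.37809·e^(−0.1086t)) → 1 + 10.37809·e^(−0.1086t) = 1.17518
e^(−0.1086t) = 0.01688 → t = ln(59.24161)/0.1086 = 4.08162/0.1086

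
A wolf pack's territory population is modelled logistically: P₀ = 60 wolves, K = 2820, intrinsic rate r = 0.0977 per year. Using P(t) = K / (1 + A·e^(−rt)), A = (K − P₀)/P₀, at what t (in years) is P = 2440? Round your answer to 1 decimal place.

t ≈ 58.2 years

A = (2820 − 60)/60 = 46
2440 = 2820/(1 + 46·e^(−0.0977t)) → 1 + 46·e^(−0.0977t) = 1.15574
e^(−0.0977t) = 0.003386 → t = ln(295.36842)/0.0977 = 5.68822/0.0977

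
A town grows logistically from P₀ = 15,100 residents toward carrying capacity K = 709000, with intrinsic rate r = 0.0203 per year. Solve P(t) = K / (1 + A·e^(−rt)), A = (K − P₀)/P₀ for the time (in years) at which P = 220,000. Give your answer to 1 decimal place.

A = (709000 − 15100)/15100 = 45.95364
220000 = 709000/(1 + 45.95364·e^(−0.0203t)) → 1 + 45.95364·e^(−0.0203t) = 3.22273
e^(−0.0203t) = 0.048369 → t = ln(20.67444)/0.0203 = 3.0289/0.0203

t ≈ 149.2 years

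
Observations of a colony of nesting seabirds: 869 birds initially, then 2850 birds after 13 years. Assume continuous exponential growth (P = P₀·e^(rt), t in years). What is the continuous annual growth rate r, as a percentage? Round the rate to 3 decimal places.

2850 = 869 · e^(r·13)
e^(13r) = 2850/869 = 3.27963
r = ln(3.27963) / 13 = 1.18773 / 13

r ≈ 9.136% per year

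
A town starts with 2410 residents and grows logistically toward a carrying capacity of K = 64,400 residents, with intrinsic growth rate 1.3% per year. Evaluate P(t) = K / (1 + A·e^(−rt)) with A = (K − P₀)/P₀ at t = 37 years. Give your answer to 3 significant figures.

A = (64400 − 2410)/2410 = 25.72199
P(37) = 64400 / (1 + 25.72199·e^(−0.013·37)) = 64400 / (1 + 25.72199·0.618165)
= 64400 / 16.90043 ≈ 3810.55

≈ 3,810 residents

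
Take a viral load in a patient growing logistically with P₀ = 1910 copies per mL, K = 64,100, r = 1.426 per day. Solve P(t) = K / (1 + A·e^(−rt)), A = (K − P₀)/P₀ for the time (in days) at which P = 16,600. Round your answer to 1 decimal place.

t ≈ 1.7 days

A = (64100 − 1910)/1910 = 32.56021
16600 = 64100/(1 + 32.56021·e^(−1.426t)) → 1 + 32.56021·e^(−1.426t) = 3.86145
e^(−1.426t) = 0.087882 → t = ln(11.37894)/1.426 = 2.43176/1.426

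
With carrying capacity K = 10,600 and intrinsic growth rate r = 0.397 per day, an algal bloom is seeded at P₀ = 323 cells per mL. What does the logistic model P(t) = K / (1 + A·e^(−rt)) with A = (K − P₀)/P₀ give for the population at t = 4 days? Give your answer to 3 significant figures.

≈ 1,410 cells per mL

A = (10600 − 323)/323 = 31.81734
P(4) = 10600 / (1 + 31.81734·e^(−0.397·4)) = 10600 / (1 + 31.81734·0.204334)
= 10600 / 7.50136 ≈ 1413.08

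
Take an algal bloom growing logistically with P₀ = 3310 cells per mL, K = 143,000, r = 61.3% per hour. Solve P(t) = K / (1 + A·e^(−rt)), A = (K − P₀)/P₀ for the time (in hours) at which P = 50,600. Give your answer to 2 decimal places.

t ≈ 5.12 hours

A = (143000 − 3310)/3310 = 42.20242
50600 = 143000/(1 + 42.20242·e^(−0.613t)) → 1 + 42.20242·e^(−0.613t) = 2.82609
e^(−0.613t) = 0.04327 → t = ln(23.11085)/0.613 = 3.1403/0.613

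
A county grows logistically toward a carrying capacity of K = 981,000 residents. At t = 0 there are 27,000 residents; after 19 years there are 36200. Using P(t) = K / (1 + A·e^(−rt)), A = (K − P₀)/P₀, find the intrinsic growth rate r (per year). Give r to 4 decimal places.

A = (981000 − 27000)/27000 = 35.33333
36200 = 981000/(1 + 35.33333·e^(−r·19)) → e^(−19r) = (27.09945 − 1)/35.33333 = 0.738664
r = −ln(0.738664)/19 = 0.30291/19

r ≈ 0.0159 per year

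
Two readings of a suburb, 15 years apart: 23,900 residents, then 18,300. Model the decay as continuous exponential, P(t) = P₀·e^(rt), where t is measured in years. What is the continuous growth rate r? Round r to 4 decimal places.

18300 = 23900 · e^(r·15)
e^(15r) = 18300/23900 = 0.76569
r = ln(0.76569) / 15 = -0.26698 / 15

r ≈ -0.0178 per year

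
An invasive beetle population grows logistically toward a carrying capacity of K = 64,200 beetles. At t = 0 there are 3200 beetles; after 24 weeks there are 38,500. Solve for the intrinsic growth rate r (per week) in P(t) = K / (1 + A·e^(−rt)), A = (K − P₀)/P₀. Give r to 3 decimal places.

r ≈ 0.140 per week

A = (64200 − 3200)/3200 = 19.0625
38500 = 64200/(1 + 19.0625·e^(−r·24)) → e^(−24r) = (1.66753 − 1)/19.0625 = 0.035018
r = −ln(0.035018)/24 = 3.35189/24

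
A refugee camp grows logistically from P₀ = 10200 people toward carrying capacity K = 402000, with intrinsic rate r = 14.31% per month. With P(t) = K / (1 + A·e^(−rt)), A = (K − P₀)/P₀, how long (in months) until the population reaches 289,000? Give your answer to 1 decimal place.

A = (402000 − 10200)/10200 = 38.41176
289000 = 402000/(1 + 38.41176·e^(−0.1431t)) → 1 + 38.41176·e^(−0.1431t) = 1.391
e^(−0.1431t) = 0.010179 → t = ln(98.23894)/0.1431 = 4.5874/0.1431

t ≈ 32.1 months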